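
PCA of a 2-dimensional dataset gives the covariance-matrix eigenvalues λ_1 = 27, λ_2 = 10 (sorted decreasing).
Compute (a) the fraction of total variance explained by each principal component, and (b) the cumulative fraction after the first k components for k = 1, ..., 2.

Step 1 — total variance = trace(Sigma) = Σ λ_i = 27 + 10 = 37.

Step 2 — fraction explained by component i = λ_i / Σ λ:
  PC1: 27/37 = 0.7297
  PC2: 10/37 = 0.2703

Step 3 — cumulative fraction after k components = (λ_1 + ... + λ_k) / Σ λ:
  k = 1: 27/37 = 0.7297
  k = 2: (27 + 10)/37 = 37/37 = 1

Summary (fraction, with percent):

explained: PC1 0.7297 (72.97%), PC2 0.2703 (27.03%);  cumulative: 0.7297, 1


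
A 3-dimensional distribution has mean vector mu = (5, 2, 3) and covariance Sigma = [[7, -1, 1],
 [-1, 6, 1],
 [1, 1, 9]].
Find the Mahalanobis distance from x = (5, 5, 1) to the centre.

Step 1 — centre the observation: (x - mu) = (0, 3, -2).

Step 2 — invert Sigma (cofactor / det for 3×3, or solve directly):
  Sigma^{-1} = [[0.1497, 0.0282, -0.0198],
 [0.0282, 0.1751, -0.0226],
 [-0.0198, -0.0226, 0.1158]].

Step 3 — form the quadratic (x - mu)^T · Sigma^{-1} · (x - mu):
  Sigma^{-1} · (x - mu) = (0.1243, 0.5706, -0.2994).
  (x - mu)^T · [Sigma^{-1} · (x - mu)] = (0)·(0.1243) + (3)·(0.5706) + (-2)·(-0.2994) = 2.3107.

Step 4 — take square root: d = √(2.3107) ≈ 1.5201.

d(x, mu) = √(2.3107) ≈ 1.5201


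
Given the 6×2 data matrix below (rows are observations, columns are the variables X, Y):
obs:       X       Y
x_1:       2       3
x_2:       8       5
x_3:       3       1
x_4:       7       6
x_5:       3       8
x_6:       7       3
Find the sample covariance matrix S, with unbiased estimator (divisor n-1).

Step 1 — column means:
  mean(X) = (2 + 8 + 3 + 7 + 3 + 7) / 6 = 30/6 = 5
  mean(Y) = (3 + 5 + 1 + 6 + 8 + 3) / 6 = 26/6 = 4.3333

Step 2 — sample covariance S[i,j] = (1/(n-1)) · Σ_k (x_{k,i} - mean_i) · (x_{k,j} - mean_j), with n-1 = 5.
  S[X,X] = ((-3)·(-3) + (3)·(3) + (-2)·(-2) + (2)·(2) + (-2)·(-2) + (2)·(2)) / 5 = 34/5 = 6.8
  S[X,Y] = ((-3)·(-1.3333) + (3)·(0.6667) + (-2)·(-3.3333) + (2)·(1.6667) + (-2)·(3.6667) + (2)·(-1.3333)) / 5 = 6/5 = 1.2
  S[Y,Y] = ((-1.3333)·(-1.3333) + (0.6667)·(0.6667) + (-3.3333)·(-3.3333) + (1.6667)·(1.6667) + (3.6667)·(3.6667) + (-1.3333)·(-1.3333)) / 5 = 31.3333/5 = 6.2667

S is symmetric (S[j,i] = S[i,j]). Assembling:

S = [[6.8, 1.2],
 [1.2, 6.2667]]


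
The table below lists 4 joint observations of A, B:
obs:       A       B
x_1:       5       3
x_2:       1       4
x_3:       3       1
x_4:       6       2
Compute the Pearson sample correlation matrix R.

Step 1 — column means:
  mean(A) = (5 + 1 + 3 + 6) / 4 = 15/4 = 3.75
  mean(B) = (3 + 4 + 1 + 2) / 4 = 10/4 = 2.5

Step 2 — sample variances and covariances s[i,j] = (1/(n-1)) · Σ_k (x_{k,i} - mean_i) · (x_{k,j} - mean_j), with n-1 = 3:
  s[A,A] = ((1.25)·(1.25) + (-2.75)·(-2.75) + (-0.75)·(-0.75) + (2.25)·(2.25)) / 3 = 14.75/3 = 4.9167
  s[A,B] = ((1.25)·(0.5) + (-2.75)·(1.5) + (-0.75)·(-1.5) + (2.25)·(-0.5)) / 3 = -3.5/3 = -1.1667
  s[B,B] = ((0.5)·(0.5) + (1.5)·(1.5) + (-1.5)·(-1.5) + (-0.5)·(-0.5)) / 3 = 5/3 = 1.6667
  Sample standard deviations s_i = √(s[i,i]):
  s(A) = √(4.9167) = 2.2174
  s(B) = √(1.6667) = 1.291

Step 3 — r_{ij} = s_{ij} / (s_i · s_j):
  r[A,A] = 1 (diagonal).
  r[A,B] = -1.1667 / (2.2174 · 1.291) = -1.1667 / 2.8626 = -0.4076
  r[B,B] = 1 (diagonal).

R is symmetric with unit diagonal. Assembling:

R = [[1, -0.4076],
 [-0.4076, 1]]


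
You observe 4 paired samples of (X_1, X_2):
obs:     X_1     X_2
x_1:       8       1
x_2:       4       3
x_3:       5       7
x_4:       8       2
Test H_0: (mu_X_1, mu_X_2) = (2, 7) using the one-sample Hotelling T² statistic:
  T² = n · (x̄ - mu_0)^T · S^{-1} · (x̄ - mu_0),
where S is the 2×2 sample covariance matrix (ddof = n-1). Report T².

Step 1 — sample mean vector:
  mean(X_1) = (8 + 4 + 5 + 8) / 4 = 25/4 = 6.25
  mean(X_2) = (1 + 3 + 7 + 2) / 4 = 13/4 = 3.25
  x̄ = (6.25, 3.25),  deviation x̄ - mu_0 = (6.25, 3.25) - (2, 7) = (4.25, -3.75).

Step 2 — sample covariance matrix, S[i,j] = (1/(n-1)) · Σ_k (x_{k,i} - mean_i) · (x_{k,j} - mean_j), divisor n-1 = 3:
  S[X_1,X_1] = ((1.75)·(1.75) + (-2.25)·(-2.25) + (-1.25)·(-1.25) + (1.75)·(1.75)) / 3 = 12.75/3 = 4.25
  S[X_1,X_2] = ((1.75)·(-2.25) + (-2.25)·(-0.25) + (-1.25)·(3.75) + (1.75)·(-1.25)) / 3 = -10.25/3 = -3.4167
  S[X_2,X_2] = ((-2.25)·(-2.25) + (-0.25)·(-0.25) + (3.75)·(3.75) + (-1.25)·(-1.25)) / 3 = 20.75/3 = 6.9167
  S = [[4.25, -3.4167],
 [-3.4167, 6.9167]].

Step 3 — invert S. det(S) = 4.25·6.9167 - (-3.4167)² = 17.7222.
  S^{-1} = (1/det) · [[d, -b], [-b, a]] = [[0.3903, 0.1928],
 [0.1928, 0.2398]].

Step 4 — quadratic form (x̄ - mu_0)^T · S^{-1} · (x̄ - mu_0):
  S^{-1} · (x̄ - mu_0) = (0.9357, -0.0799),
  (x̄ - mu_0)^T · [...] = (4.25)·(0.9357) + (-3.75)·(-0.0799) = 4.2766.

Step 5 — scale by n: T² = 4 · 4.2766 = 17.1066.

T² ≈ 17.1066


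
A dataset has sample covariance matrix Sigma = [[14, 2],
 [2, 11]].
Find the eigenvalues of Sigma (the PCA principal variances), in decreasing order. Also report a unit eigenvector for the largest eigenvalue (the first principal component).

Step 1 — characteristic polynomial of 2×2 Sigma:
  det(Sigma - λI) = λ² - trace · λ + det = 0.
  trace = 14 + 11 = 25, det = 14·11 - (2)² = 150.
Step 2 — discriminant:
  Δ = trace² - 4·det = 625 - 600 = 25.
Step 3 — eigenvalues:
  λ = (trace ± √Δ)/2 = (25 ± 5)/2,
  λ_1 = 15,  λ_2 = 10.

Step 4 — unit eigenvector for λ_1: solve (Sigma - λ_1 I)v = 0. First row:
  (14 - 15)·v_x + (2)·v_y = 0, i.e. (-1)·v_x + (2)·v_y = 0,
  so v ∝ (b, λ_1 - a) = (2, 1) = u.
  ||u|| = √((2)² + (1)²) = √(5) ≈ 2.2361,
  v_1 = u/||u|| ≈ (0.8944, 0.4472) (||v_1|| = 1).

λ_1 = 15,  λ_2 = 10;  v_1 ≈ (0.8944, 0.4472)


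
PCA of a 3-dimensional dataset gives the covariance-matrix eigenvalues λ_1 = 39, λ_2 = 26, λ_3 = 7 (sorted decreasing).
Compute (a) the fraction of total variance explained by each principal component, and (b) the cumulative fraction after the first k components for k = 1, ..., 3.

Step 1 — total variance = trace(Sigma) = Σ λ_i = 39 + 26 + 7 = 72.

Step 2 — fraction explained by component i = λ_i / Σ λ:
  PC1: 39/72 = 0.5417
  PC2: 26/72 = 0.3611
  PC3: 7/72 = 0.0972

Step 3 — cumulative fraction after k components = (λ_1 + ... + λ_k) / Σ λ:
  k = 1: 39/72 = 0.5417
  k = 2: (39 + 26)/72 = 65/72 = 0.9028
  k = 3: (39 + 26 + 7)/72 = 72/72 = 1

Summary (fraction, with percent):

explained: PC1 0.5417 (54.17%), PC2 0.3611 (36.11%), PC3 0.0972 (9.72%);  cumulative: 0.5417, 0.9028, 1


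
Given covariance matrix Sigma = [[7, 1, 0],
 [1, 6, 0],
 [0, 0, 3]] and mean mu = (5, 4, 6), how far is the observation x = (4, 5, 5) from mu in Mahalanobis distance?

Step 1 — centre the observation: (x - mu) = (-1, 1, -1).

Step 2 — invert Sigma (cofactor / det for 3×3, or solve directly):
  Sigma^{-1} = [[0.1463, -0.0244, 0],
 [-0.0244, 0.1707, 0],
 [0, 0, 0.3333]].

Step 3 — form the quadratic (x - mu)^T · Sigma^{-1} · (x - mu):
  Sigma^{-1} · (x - mu) = (-0.1707, 0.1951, -0.3333).
  (x - mu)^T · [Sigma^{-1} · (x - mu)] = (-1)·(-0.1707) + (1)·(0.1951) + (-1)·(-0.3333) = 0.6992.

Step 4 — take square root: d = √(0.6992) ≈ 0.8362.

d(x, mu) = √(0.6992) ≈ 0.8362


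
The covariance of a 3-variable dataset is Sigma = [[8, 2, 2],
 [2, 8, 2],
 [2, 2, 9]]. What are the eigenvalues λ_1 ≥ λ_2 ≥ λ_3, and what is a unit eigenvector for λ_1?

Step 1 — characteristic polynomial p(λ) = det(λI - Sigma) = λ³ - tr·λ² + c_1·λ - det, where tr = trace, c_1 = sum of the principal 2×2 minors, det = det(Sigma):
  tr = 8 + 8 + 9 = 25,
  c_1 = (8·8 - (2)²) + (8·9 - (2)²) + (8·9 - (2)²) = 60 + 68 + 68 = 196,
  det = 8·(8·9 - (2)²) - (2)·((2)·9 - (2)·(2)) + (2)·((2)·(2) - 8·(2)) = 8·(68) - (2)·(14) + (2)·(-12) = 492.
  So p(λ) = λ³ - 25λ² + 196λ - 492.
Step 2 — look for an integer root (rational root theorem: any rational root is an integer divisor of 492). Testing λ = 6:
  p(6) = 216 - 900 + 1176 - 492 = 0  ✓
  Dividing out (λ - 6): p(λ) = (λ - 6)(λ² - 19λ + 82).
Step 3 — remaining eigenvalues from the quadratic λ² - 19λ + 82 = 0:
  Δ = 19² - 4·82 = 361 - 328 = 33,  λ = (19 ± √33)/2 = (19 ± 5.7446)/2 ≈ 12.3723 or 6.6277.
  Sorted: λ_1 = 12.3723,  λ_2 = 6.6277,  λ_3 = 6  (check: sum = 25 = tr ✓).

Step 4 — unit eigenvector for λ_1 ≈ 12.3723: v spans the null space of (Sigma - λ_1 I), whose rows are
  r_1 = (-4.3723, 2, 2),  r_2 = (2, -4.3723, 2),  r_3 = (2, 2, -3.3723).
  v is orthogonal to every row, so take v ∝ r_1 × r_2 = ((2)·(2) - (2)·(-4.3723), (2)·(2) - (-4.3723)·(2), (-4.3723)·(-4.3723) - (2)·(2)) ≈ (12.7446, 12.7446, 15.1168).
  Let u = (12.7446, 12.7446, 15.1168).
  ||u|| = √((12.7446)² + (12.7446)² + (15.1168)²) = √(553.3667) ≈ 23.5237,  v_1 = u/||u|| ≈ (0.5418, 0.5418, 0.6426) (||v_1|| = 1).

λ_1 = 12.3723,  λ_2 = 6.6277,  λ_3 = 6;  v_1 ≈ (0.5418, 0.5418, 0.6426)


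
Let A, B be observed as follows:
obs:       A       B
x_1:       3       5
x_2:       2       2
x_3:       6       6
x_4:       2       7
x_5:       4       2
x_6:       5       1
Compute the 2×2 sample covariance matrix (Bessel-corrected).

Step 1 — column means:
  mean(A) = (3 + 2 + 6 + 2 + 4 + 5) / 6 = 22/6 = 3.6667
  mean(B) = (5 + 2 + 6 + 7 + 2 + 1) / 6 = 23/6 = 3.8333

Step 2 — sample covariance S[i,j] = (1/(n-1)) · Σ_k (x_{k,i} - mean_i) · (x_{k,j} - mean_j), with n-1 = 5.
  S[A,A] = ((-0.6667)·(-0.6667) + (-1.6667)·(-1.6667) + (2.3333)·(2.3333) + (-1.6667)·(-1.6667) + (0.3333)·(0.3333) + (1.3333)·(1.3333)) / 5 = 13.3333/5 = 2.6667
  S[A,B] = ((-0.6667)·(1.1667) + (-1.6667)·(-1.8333) + (2.3333)·(2.1667) + (-1.6667)·(3.1667) + (0.3333)·(-1.8333) + (1.3333)·(-2.8333)) / 5 = -2.3333/5 = -0.4667
  S[B,B] = ((1.1667)·(1.1667) + (-1.8333)·(-1.8333) + (2.1667)·(2.1667) + (3.1667)·(3.1667) + (-1.8333)·(-1.8333) + (-2.8333)·(-2.8333)) / 5 = 30.8333/5 = 6.1667

S is symmetric (S[j,i] = S[i,j]). Assembling:

S = [[2.6667, -0.4667],
 [-0.4667, 6.1667]]


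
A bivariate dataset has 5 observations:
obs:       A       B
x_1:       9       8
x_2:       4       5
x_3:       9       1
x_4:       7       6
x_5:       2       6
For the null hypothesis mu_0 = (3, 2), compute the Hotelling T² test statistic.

Step 1 — sample mean vector:
  mean(A) = (9 + 4 + 9 + 7 + 2) / 5 = 31/5 = 6.2
  mean(B) = (8 + 5 + 1 + 6 + 6) / 5 = 26/5 = 5.2
  x̄ = (6.2, 5.2),  deviation x̄ - mu_0 = (6.2, 5.2) - (3, 2) = (3.2, 3.2).

Step 2 — sample covariance matrix, S[i,j] = (1/(n-1)) · Σ_k (x_{k,i} - mean_i) · (x_{k,j} - mean_j), divisor n-1 = 4:
  S[A,A] = ((2.8)·(2.8) + (-2.2)·(-2.2) + (2.8)·(2.8) + (0.8)·(0.8) + (-4.2)·(-4.2)) / 4 = 38.8/4 = 9.7
  S[A,B] = ((2.8)·(2.8) + (-2.2)·(-0.2) + (2.8)·(-4.2) + (0.8)·(0.8) + (-4.2)·(0.8)) / 4 = -6.2/4 = -1.55
  S[B,B] = ((2.8)·(2.8) + (-0.2)·(-0.2) + (-4.2)·(-4.2) + (0.8)·(0.8) + (0.8)·(0.8)) / 4 = 26.8/4 = 6.7
  S = [[9.7, -1.55],
 [-1.55, 6.7]].

Step 3 — invert S. det(S) = 9.7·6.7 - (-1.55)² = 62.5875.
  S^{-1} = (1/det) · [[d, -b], [-b, a]] = [[0.1071, 0.0248],
 [0.0248, 0.155]].

Step 4 — quadratic form (x̄ - mu_0)^T · S^{-1} · (x̄ - mu_0):
  S^{-1} · (x̄ - mu_0) = (0.4218, 0.5752),
  (x̄ - mu_0)^T · [...] = (3.2)·(0.4218) + (3.2)·(0.5752) = 3.1904.

Step 5 — scale by n: T² = 5 · 3.1904 = 15.9521.

T² ≈ 15.9521


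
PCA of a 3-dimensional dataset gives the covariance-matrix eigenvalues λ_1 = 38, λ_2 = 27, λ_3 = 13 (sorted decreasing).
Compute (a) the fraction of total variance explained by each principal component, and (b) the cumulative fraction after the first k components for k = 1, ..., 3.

Step 1 — total variance = trace(Sigma) = Σ λ_i = 38 + 27 + 13 = 78.

Step 2 — fraction explained by component i = λ_i / Σ λ:
  PC1: 38/78 = 0.4872
  PC2: 27/78 = 0.3462
  PC3: 13/78 = 0.1667

Step 3 — cumulative fraction after k components = (λ_1 + ... + λ_k) / Σ λ:
  k = 1: 38/78 = 0.4872
  k = 2: (38 + 27)/78 = 65/78 = 0.8333
  k = 3: (38 + 27 + 13)/78 = 78/78 = 1

Summary (fraction, with percent):

explained: PC1 0.4872 (48.72%), PC2 0.3462 (34.62%), PC3 0.1667 (16.67%);  cumulative: 0.4872, 0.8333, 1


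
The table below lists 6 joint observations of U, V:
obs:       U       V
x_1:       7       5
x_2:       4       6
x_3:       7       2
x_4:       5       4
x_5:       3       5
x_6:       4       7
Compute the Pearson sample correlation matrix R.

Step 1 — column means:
  mean(U) = (7 + 4 + 7 + 5 + 3 + 4) / 6 = 30/6 = 5
  mean(V) = (5 + 6 + 2 + 4 + 5 + 7) / 6 = 29/6 = 4.8333

Step 2 — sample variances and covariances s[i,j] = (1/(n-1)) · Σ_k (x_{k,i} - mean_i) · (x_{k,j} - mean_j), with n-1 = 5:
  s[U,U] = ((2)·(2) + (-1)·(-1) + (2)·(2) + (0)·(0) + (-2)·(-2) + (-1)·(-1)) / 5 = 14/5 = 2.8
  s[U,V] = ((2)·(0.1667) + (-1)·(1.1667) + (2)·(-2.8333) + (0)·(-0.8333) + (-2)·(0.1667) + (-1)·(2.1667)) / 5 = -9/5 = -1.8
  s[V,V] = ((0.1667)·(0.1667) + (1.1667)·(1.1667) + (-2.8333)·(-2.8333) + (-0.8333)·(-0.8333) + (0.1667)·(0.1667) + (2.1667)·(2.1667)) / 5 = 14.8333/5 = 2.9667
  Sample standard deviations s_i = √(s[i,i]):
  s(U) = √(2.8) = 1.6733
  s(V) = √(2.9667) = 1.7224

Step 3 — r_{ij} = s_{ij} / (s_i · s_j):
  r[U,U] = 1 (diagonal).
  r[U,V] = -1.8 / (1.6733 · 1.7224) = -1.8 / 2.8821 = -0.6245
  r[V,V] = 1 (diagonal).

R is symmetric with unit diagonal. Assembling:

R = [[1, -0.6245],
 [-0.6245, 1]]


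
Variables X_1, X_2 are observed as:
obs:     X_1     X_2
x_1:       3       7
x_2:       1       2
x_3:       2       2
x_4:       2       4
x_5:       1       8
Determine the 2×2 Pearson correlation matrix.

Step 1 — column means:
  mean(X_1) = (3 + 1 + 2 + 2 + 1) / 5 = 9/5 = 1.8
  mean(X_2) = (7 + 2 + 2 + 4 + 8) / 5 = 23/5 = 4.6

Step 2 — sample variances and covariances s[i,j] = (1/(n-1)) · Σ_k (x_{k,i} - mean_i) · (x_{k,j} - mean_j), with n-1 = 4:
  s[X_1,X_1] = ((1.2)·(1.2) + (-0.8)·(-0.8) + (0.2)·(0.2) + (0.2)·(0.2) + (-0.8)·(-0.8)) / 4 = 2.8/4 = 0.7
  s[X_1,X_2] = ((1.2)·(2.4) + (-0.8)·(-2.6) + (0.2)·(-2.6) + (0.2)·(-0.6) + (-0.8)·(3.4)) / 4 = 1.6/4 = 0.4
  s[X_2,X_2] = ((2.4)·(2.4) + (-2.6)·(-2.6) + (-2.6)·(-2.6) + (-0.6)·(-0.6) + (3.4)·(3.4)) / 4 = 31.2/4 = 7.8
  Sample standard deviations s_i = √(s[i,i]):
  s(X_1) = √(0.7) = 0.8367
  s(X_2) = √(7.8) = 2.7928

Step 3 — r_{ij} = s_{ij} / (s_i · s_j):
  r[X_1,X_1] = 1 (diagonal).
  r[X_1,X_2] = 0.4 / (0.8367 · 2.7928) = 0.4 / 2.3367 = 0.1712
  r[X_2,X_2] = 1 (diagonal).

R is symmetric with unit diagonal. Assembling:

R = [[1, 0.1712],
 [0.1712, 1]]


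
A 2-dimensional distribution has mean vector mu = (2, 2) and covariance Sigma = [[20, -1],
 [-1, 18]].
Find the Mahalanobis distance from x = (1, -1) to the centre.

Step 1 — centre the observation: (x - mu) = (-1, -3).

Step 2 — invert Sigma. det(Sigma) = 20·18 - (-1)² = 359.
  Sigma^{-1} = (1/det) · [[d, -b], [-b, a]] = [[0.0501, 0.0028],
 [0.0028, 0.0557]].

Step 3 — form the quadratic (x - mu)^T · Sigma^{-1} · (x - mu):
  Sigma^{-1} · (x - mu) = (-0.0585, -0.1699).
  (x - mu)^T · [Sigma^{-1} · (x - mu)] = (-1)·(-0.0585) + (-3)·(-0.1699) = 0.5682.

Step 4 — take square root: d = √(0.5682) ≈ 0.7538.

d(x, mu) = √(0.5682) ≈ 0.7538


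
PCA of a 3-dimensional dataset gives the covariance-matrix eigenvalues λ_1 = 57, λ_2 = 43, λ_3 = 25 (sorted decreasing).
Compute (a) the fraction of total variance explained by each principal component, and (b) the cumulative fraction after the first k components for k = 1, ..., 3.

Step 1 — total variance = trace(Sigma) = Σ λ_i = 57 + 43 + 25 = 125.

Step 2 — fraction explained by component i = λ_i / Σ λ:
  PC1: 57/125 = 0.456
  PC2: 43/125 = 0.344
  PC3: 25/125 = 0.2

Step 3 — cumulative fraction after k components = (λ_1 + ... + λ_k) / Σ λ:
  k = 1: 57/125 = 0.456
  k = 2: (57 + 43)/125 = 100/125 = 0.8
  k = 3: (57 + 43 + 25)/125 = 125/125 = 1

Summary (fraction, with percent):

explained: PC1 0.456 (45.6%), PC2 0.344 (34.4%), PC3 0.2 (20%);  cumulative: 0.456, 0.8, 1


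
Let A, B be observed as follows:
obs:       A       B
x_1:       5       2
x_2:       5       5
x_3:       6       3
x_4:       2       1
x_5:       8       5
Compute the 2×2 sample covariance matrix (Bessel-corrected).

Step 1 — column means:
  mean(A) = (5 + 5 + 6 + 2 + 8) / 5 = 26/5 = 5.2
  mean(B) = (2 + 5 + 3 + 1 + 5) / 5 = 16/5 = 3.2

Step 2 — sample covariance S[i,j] = (1/(n-1)) · Σ_k (x_{k,i} - mean_i) · (x_{k,j} - mean_j), with n-1 = 4.
  S[A,A] = ((-0.2)·(-0.2) + (-0.2)·(-0.2) + (0.8)·(0.8) + (-3.2)·(-3.2) + (2.8)·(2.8)) / 4 = 18.8/4 = 4.7
  S[A,B] = ((-0.2)·(-1.2) + (-0.2)·(1.8) + (0.8)·(-0.2) + (-3.2)·(-2.2) + (2.8)·(1.8)) / 4 = 11.8/4 = 2.95
  S[B,B] = ((-1.2)·(-1.2) + (1.8)·(1.8) + (-0.2)·(-0.2) + (-2.2)·(-2.2) + (1.8)·(1.8)) / 4 = 12.8/4 = 3.2

S is symmetric (S[j,i] = S[i,j]). Assembling:

S = [[4.7, 2.95],
 [2.95, 3.2]]


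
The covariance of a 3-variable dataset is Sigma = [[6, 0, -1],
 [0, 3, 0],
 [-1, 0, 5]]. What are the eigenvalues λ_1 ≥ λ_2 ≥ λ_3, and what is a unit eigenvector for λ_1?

Step 1 — characteristic polynomial p(λ) = det(λI - Sigma) = λ³ - tr·λ² + c_1·λ - det, where tr = trace, c_1 = sum of the principal 2×2 minors, det = det(Sigma):
  tr = 6 + 3 + 5 = 14,
  c_1 = (6·3 - (0)²) + (6·5 - (-1)²) + (3·5 - (0)²) = 18 + 29 + 15 = 62,
  det = 6·(3·5 - (0)²) - (0)·((0)·5 - (0)·(-1)) + (-1)·((0)·(0) - 3·(-1)) = 6·(15) - (0)·(0) + (-1)·(3) = 87.
  So p(λ) = λ³ - 14λ² + 62λ - 87.
Step 2 — look for an integer root (rational root theorem: any rational root is an integer divisor of 87). Testing λ = 3:
  p(3) = 27 - 126 + 186 - 87 = 0  ✓
  Dividing out (λ - 3): p(λ) = (λ - 3)(λ² - 11λ + 29).
Step 3 — remaining eigenvalues from the quadratic λ² - 11λ + 29 = 0:
  Δ = 11² - 4·29 = 121 - 116 = 5,  λ = (11 ± √5)/2 = (11 ± 2.2361)/2 ≈ 6.618 or 4.382.
  Sorted: λ_1 = 6.618,  λ_2 = 4.382,  λ_3 = 3  (check: sum = 14 = tr ✓).

Step 4 — unit eigenvector for λ_1 ≈ 6.618: v spans the null space of (Sigma - λ_1 I), whose rows are
  r_1 = (-0.618, 0, -1),  r_2 = (0, -3.618, 0),  r_3 = (-1, 0, -1.618).
  v is orthogonal to every row, so take v ∝ r_1 × r_2 = ((0)·(0) - (-1)·(-3.618), (-1)·(0) - (-0.618)·(0), (-0.618)·(-3.618) - (0)·(0)) ≈ (-3.618, 0, 2.2361).
  Rescale (multiply by -1 so the first nonzero entry is positive): u = (3.618, 0, -2.2361).
  ||u|| = √((3.618)² + (0)² + (-2.2361)²) = √(18.0902) ≈ 4.2533,  v_1 = u/||u|| ≈ (0.8507, 0, -0.5257) (||v_1|| = 1).

λ_1 = 6.618,  λ_2 = 4.382,  λ_3 = 3;  v_1 ≈ (0.8507, 0, -0.5257)


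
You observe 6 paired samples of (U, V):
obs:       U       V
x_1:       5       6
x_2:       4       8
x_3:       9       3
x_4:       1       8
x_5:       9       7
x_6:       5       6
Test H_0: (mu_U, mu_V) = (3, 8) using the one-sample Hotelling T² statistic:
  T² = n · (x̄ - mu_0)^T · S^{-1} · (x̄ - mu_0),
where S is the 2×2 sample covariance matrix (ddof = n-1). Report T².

Step 1 — sample mean vector:
  mean(U) = (5 + 4 + 9 + 1 + 9 + 5) / 6 = 33/6 = 5.5
  mean(V) = (6 + 8 + 3 + 8 + 7 + 6) / 6 = 38/6 = 6.3333
  x̄ = (5.5, 6.3333),  deviation x̄ - mu_0 = (5.5, 6.3333) - (3, 8) = (2.5, -1.6667).

Step 2 — sample covariance matrix, S[i,j] = (1/(n-1)) · Σ_k (x_{k,i} - mean_i) · (x_{k,j} - mean_j), divisor n-1 = 5:
  S[U,U] = ((-0.5)·(-0.5) + (-1.5)·(-1.5) + (3.5)·(3.5) + (-4.5)·(-4.5) + (3.5)·(3.5) + (-0.5)·(-0.5)) / 5 = 47.5/5 = 9.5
  S[U,V] = ((-0.5)·(-0.3333) + (-1.5)·(1.6667) + (3.5)·(-3.3333) + (-4.5)·(1.6667) + (3.5)·(0.6667) + (-0.5)·(-0.3333)) / 5 = -19/5 = -3.8
  S[V,V] = ((-0.3333)·(-0.3333) + (1.6667)·(1.6667) + (-3.3333)·(-3.3333) + (1.6667)·(1.6667) + (0.6667)·(0.6667) + (-0.3333)·(-0.3333)) / 5 = 17.3333/5 = 3.4667
  S = [[9.5, -3.8],
 [-3.8, 3.4667]].

Step 3 — invert S. det(S) = 9.5·3.4667 - (-3.8)² = 18.4933.
  S^{-1} = (1/det) · [[d, -b], [-b, a]] = [[0.1875, 0.2055],
 [0.2055, 0.5137]].

Step 4 — quadratic form (x̄ - mu_0)^T · S^{-1} · (x̄ - mu_0):
  S^{-1} · (x̄ - mu_0) = (0.1262, -0.3425),
  (x̄ - mu_0)^T · [...] = (2.5)·(0.1262) + (-1.6667)·(-0.3425) = 0.8862.

Step 5 — scale by n: T² = 6 · 0.8862 = 5.3172.

T² ≈ 5.3172


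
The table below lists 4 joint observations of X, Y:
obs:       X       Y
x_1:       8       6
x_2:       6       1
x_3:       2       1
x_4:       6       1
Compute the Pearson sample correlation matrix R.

Step 1 — column means:
  mean(X) = (8 + 6 + 2 + 6) / 4 = 22/4 = 5.5
  mean(Y) = (6 + 1 + 1 + 1) / 4 = 9/4 = 2.25

Step 2 — sample variances and covariances s[i,j] = (1/(n-1)) · Σ_k (x_{k,i} - mean_i) · (x_{k,j} - mean_j), with n-1 = 3:
  s[X,X] = ((2.5)·(2.5) + (0.5)·(0.5) + (-3.5)·(-3.5) + (0.5)·(0.5)) / 3 = 19/3 = 6.3333
  s[X,Y] = ((2.5)·(3.75) + (0.5)·(-1.25) + (-3.5)·(-1.25) + (0.5)·(-1.25)) / 3 = 12.5/3 = 4.1667
  s[Y,Y] = ((3.75)·(3.75) + (-1.25)·(-1.25) + (-1.25)·(-1.25) + (-1.25)·(-1.25)) / 3 = 18.75/3 = 6.25
  Sample standard deviations s_i = √(s[i,i]):
  s(X) = √(6.3333) = 2.5166
  s(Y) = √(6.25) = 2.5

Step 3 — r_{ij} = s_{ij} / (s_i · s_j):
  r[X,X] = 1 (diagonal).
  r[X,Y] = 4.1667 / (2.5166 · 2.5) = 4.1667 / 6.2915 = 0.6623
  r[Y,Y] = 1 (diagonal).

R is symmetric with unit diagonal. Assembling:

R = [[1, 0.6623],
 [0.6623, 1]]


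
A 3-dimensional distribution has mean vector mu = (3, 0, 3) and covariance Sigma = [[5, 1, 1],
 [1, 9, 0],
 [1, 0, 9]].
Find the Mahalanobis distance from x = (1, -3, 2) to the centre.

Step 1 — centre the observation: (x - mu) = (-2, -3, -1).

Step 2 — invert Sigma (cofactor / det for 3×3, or solve directly):
  Sigma^{-1} = [[0.2093, -0.0233, -0.0233],
 [-0.0233, 0.1137, 0.0026],
 [-0.0233, 0.0026, 0.1137]].

Step 3 — form the quadratic (x - mu)^T · Sigma^{-1} · (x - mu):
  Sigma^{-1} · (x - mu) = (-0.3256, -0.2972, -0.0749).
  (x - mu)^T · [Sigma^{-1} · (x - mu)] = (-2)·(-0.3256) + (-3)·(-0.2972) + (-1)·(-0.0749) = 1.6176.

Step 4 — take square root: d = √(1.6176) ≈ 1.2718.

d(x, mu) = √(1.6176) ≈ 1.2718


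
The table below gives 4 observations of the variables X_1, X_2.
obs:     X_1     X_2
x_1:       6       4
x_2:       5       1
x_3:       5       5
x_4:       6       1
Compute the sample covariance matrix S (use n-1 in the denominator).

Step 1 — column means:
  mean(X_1) = (6 + 5 + 5 + 6) / 4 = 22/4 = 5.5
  mean(X_2) = (4 + 1 + 5 + 1) / 4 = 11/4 = 2.75

Step 2 — sample covariance S[i,j] = (1/(n-1)) · Σ_k (x_{k,i} - mean_i) · (x_{k,j} - mean_j), with n-1 = 3.
  S[X_1,X_1] = ((0.5)·(0.5) + (-0.5)·(-0.5) + (-0.5)·(-0.5) + (0.5)·(0.5)) / 3 = 1/3 = 0.3333
  S[X_1,X_2] = ((0.5)·(1.25) + (-0.5)·(-1.75) + (-0.5)·(2.25) + (0.5)·(-1.75)) / 3 = -0.5/3 = -0.1667
  S[X_2,X_2] = ((1.25)·(1.25) + (-1.75)·(-1.75) + (2.25)·(2.25) + (-1.75)·(-1.75)) / 3 = 12.75/3 = 4.25

S is symmetric (S[j,i] = S[i,j]). Assembling:

S = [[0.3333, -0.1667],
 [-0.1667, 4.25]]


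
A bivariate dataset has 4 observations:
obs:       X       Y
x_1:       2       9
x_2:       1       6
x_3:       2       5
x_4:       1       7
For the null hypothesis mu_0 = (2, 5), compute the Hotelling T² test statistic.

Step 1 — sample mean vector:
  mean(X) = (2 + 1 + 2 + 1) / 4 = 6/4 = 1.5
  mean(Y) = (9 + 6 + 5 + 7) / 4 = 27/4 = 6.75
  x̄ = (1.5, 6.75),  deviation x̄ - mu_0 = (1.5, 6.75) - (2, 5) = (-0.5, 1.75).

Step 2 — sample covariance matrix, S[i,j] = (1/(n-1)) · Σ_k (x_{k,i} - mean_i) · (x_{k,j} - mean_j), divisor n-1 = 3:
  S[X,X] = ((0.5)·(0.5) + (-0.5)·(-0.5) + (0.5)·(0.5) + (-0.5)·(-0.5)) / 3 = 1/3 = 0.3333
  S[X,Y] = ((0.5)·(2.25) + (-0.5)·(-0.75) + (0.5)·(-1.75) + (-0.5)·(0.25)) / 3 = 0.5/3 = 0.1667
  S[Y,Y] = ((2.25)·(2.25) + (-0.75)·(-0.75) + (-1.75)·(-1.75) + (0.25)·(0.25)) / 3 = 8.75/3 = 2.9167
  S = [[0.3333, 0.1667],
 [0.1667, 2.9167]].

Step 3 — invert S. det(S) = 0.3333·2.9167 - (0.1667)² = 0.9444.
  S^{-1} = (1/det) · [[d, -b], [-b, a]] = [[3.0882, -0.1765],
 [-0.1765, 0.3529]].

Step 4 — quadratic form (x̄ - mu_0)^T · S^{-1} · (x̄ - mu_0):
  S^{-1} · (x̄ - mu_0) = (-1.8529, 0.7059),
  (x̄ - mu_0)^T · [...] = (-0.5)·(-1.8529) + (1.75)·(0.7059) = 2.1618.

Step 5 — scale by n: T² = 4 · 2.1618 = 8.6471.

T² ≈ 8.6471


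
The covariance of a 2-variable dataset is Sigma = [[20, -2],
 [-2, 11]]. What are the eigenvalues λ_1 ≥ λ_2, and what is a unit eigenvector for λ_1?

Step 1 — characteristic polynomial of 2×2 Sigma:
  det(Sigma - λI) = λ² - trace · λ + det = 0.
  trace = 20 + 11 = 31, det = 20·11 - (-2)² = 216.
Step 2 — discriminant:
  Δ = trace² - 4·det = 961 - 864 = 97.
Step 3 — eigenvalues:
  λ = (trace ± √Δ)/2 = (31 ± 9.8489)/2,
  λ_1 = 20.4244,  λ_2 = 10.5756.

Step 4 — unit eigenvector for λ_1: solve (Sigma - λ_1 I)v = 0. First row:
  (20 - 20.4244)·v_x + (-2)·v_y = 0, i.e. (-0.4244)·v_x + (-2)·v_y = 0,
  so v ∝ (b, λ_1 - a) = (-2, 0.4244); multiply by -1 so the first entry is positive: u = (2, -0.4244).
  ||u|| = √((2)² + (-0.4244)²) = √(4.1801) ≈ 2.0445,
  v_1 = u/||u|| ≈ (0.9782, -0.2076) (||v_1|| = 1).

λ_1 = 20.4244,  λ_2 = 10.5756;  v_1 ≈ (0.9782, -0.2076)


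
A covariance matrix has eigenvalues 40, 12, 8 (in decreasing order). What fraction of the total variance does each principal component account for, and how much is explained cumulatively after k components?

Step 1 — total variance = trace(Sigma) = Σ λ_i = 40 + 12 + 8 = 60.

Step 2 — fraction explained by component i = λ_i / Σ λ:
  PC1: 40/60 = 0.6667
  PC2: 12/60 = 0.2
  PC3: 8/60 = 0.1333

Step 3 — cumulative fraction after k components = (λ_1 + ... + λ_k) / Σ λ:
  k = 1: 40/60 = 0.6667
  k = 2: (40 + 12)/60 = 52/60 = 0.8667
  k = 3: (40 + 12 + 8)/60 = 60/60 = 1

Summary (fraction, with percent):

explained: PC1 0.6667 (66.67%), PC2 0.2 (20%), PC3 0.1333 (13.33%);  cumulative: 0.6667, 0.8667, 1


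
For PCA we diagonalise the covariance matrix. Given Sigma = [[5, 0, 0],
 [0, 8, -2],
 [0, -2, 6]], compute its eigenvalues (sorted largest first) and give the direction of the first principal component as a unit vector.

Step 1 — characteristic polynomial p(λ) = det(λI - Sigma) = λ³ - tr·λ² + c_1·λ - det, where tr = trace, c_1 = sum of the principal 2×2 minors, det = det(Sigma):
  tr = 5 + 8 + 6 = 19,
  c_1 = (5·8 - (0)²) + (5·6 - (0)²) + (8·6 - (-2)²) = 40 + 30 + 44 = 114,
  det = 5·(8·6 - (-2)²) - (0)·((0)·6 - (-2)·(0)) + (0)·((0)·(-2) - 8·(0)) = 5·(44) - (0)·(0) + (0)·(0) = 220.
  So p(λ) = λ³ - 19λ² + 114λ - 220.
Step 2 — look for an integer root (rational root theorem: any rational root is an integer divisor of 220). Testing λ = 5:
  p(5) = 125 - 475 + 570 - 220 = 0  ✓
  Dividing out (λ - 5): p(λ) = (λ - 5)(λ² - 14λ + 44).
Step 3 — remaining eigenvalues from the quadratic λ² - 14λ + 44 = 0:
  Δ = 14² - 4·44 = 196 - 176 = 20,  λ = (14 ± √20)/2 = (14 ± 4.4721)/2 ≈ 9.2361 or 4.7639.
  Sorted: λ_1 = 9.2361,  λ_2 = 5,  λ_3 = 4.7639  (check: sum = 19 = tr ✓).

Step 4 — unit eigenvector for λ_1 ≈ 9.2361: v spans the null space of (Sigma - λ_1 I), whose rows are
  r_1 = (-4.2361, 0, 0),  r_2 = (0, -1.2361, -2),  r_3 = (0, -2, -3.2361).
  v is orthogonal to every row, so take v ∝ r_1 × r_2 = ((0)·(-2) - (0)·(-1.2361), (0)·(0) - (-4.2361)·(-2), (-4.2361)·(-1.2361) - (0)·(0)) ≈ (0, -8.4721, 5.2361).
  Rescale (multiply by -1 so the first nonzero entry is positive): u = (0, 8.4721, -5.2361).
  ||u|| = √((0)² + (8.4721)² + (-5.2361)²) = √(99.1935) ≈ 9.9596,  v_1 = u/||u|| ≈ (0, 0.8507, -0.5257) (||v_1|| = 1).

λ_1 = 9.2361,  λ_2 = 5,  λ_3 = 4.7639;  v_1 ≈ (0, 0.8507, -0.5257)


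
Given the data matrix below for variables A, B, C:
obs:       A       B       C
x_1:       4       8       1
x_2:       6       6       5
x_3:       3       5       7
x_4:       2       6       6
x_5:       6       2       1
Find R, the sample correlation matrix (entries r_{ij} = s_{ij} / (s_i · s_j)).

Step 1 — column means:
  mean(A) = (4 + 6 + 3 + 2 + 6) / 5 = 21/5 = 4.2
  mean(B) = (8 + 6 + 5 + 6 + 2) / 5 = 27/5 = 5.4
  mean(C) = (1 + 5 + 7 + 6 + 1) / 5 = 20/5 = 4

Step 2 — sample variances and covariances s[i,j] = (1/(n-1)) · Σ_k (x_{k,i} - mean_i) · (x_{k,j} - mean_j), with n-1 = 4:
  s[A,A] = ((-0.2)·(-0.2) + (1.8)·(1.8) + (-1.2)·(-1.2) + (-2.2)·(-2.2) + (1.8)·(1.8)) / 4 = 12.8/4 = 3.2
  s[A,B] = ((-0.2)·(2.6) + (1.8)·(0.6) + (-1.2)·(-0.4) + (-2.2)·(0.6) + (1.8)·(-3.4)) / 4 = -6.4/4 = -1.6
  s[A,C] = ((-0.2)·(-3) + (1.8)·(1) + (-1.2)·(3) + (-2.2)·(2) + (1.8)·(-3)) / 4 = -11/4 = -2.75
  s[B,B] = ((2.6)·(2.6) + (0.6)·(0.6) + (-0.4)·(-0.4) + (0.6)·(0.6) + (-3.4)·(-3.4)) / 4 = 19.2/4 = 4.8
  s[B,C] = ((2.6)·(-3) + (0.6)·(1) + (-0.4)·(3) + (0.6)·(2) + (-3.4)·(-3)) / 4 = 3/4 = 0.75
  s[C,C] = ((-3)·(-3) + (1)·(1) + (3)·(3) + (2)·(2) + (-3)·(-3)) / 4 = 32/4 = 8
  Sample standard deviations s_i = √(s[i,i]):
  s(A) = √(3.2) = 1.7889
  s(B) = √(4.8) = 2.1909
  s(C) = √(8) = 2.8284

Step 3 — r_{ij} = s_{ij} / (s_i · s_j):
  r[A,A] = 1 (diagonal).
  r[A,B] = -1.6 / (1.7889 · 2.1909) = -1.6 / 3.9192 = -0.4082
  r[A,C] = -2.75 / (1.7889 · 2.8284) = -2.75 / 5.0596 = -0.5435
  r[B,B] = 1 (diagonal).
  r[B,C] = 0.75 / (2.1909 · 2.8284) = 0.75 / 6.1968 = 0.121
  r[C,C] = 1 (diagonal).

R is symmetric with unit diagonal. Assembling:

R = [[1, -0.4082, -0.5435],
 [-0.4082, 1, 0.121],
 [-0.5435, 0.121, 1]]


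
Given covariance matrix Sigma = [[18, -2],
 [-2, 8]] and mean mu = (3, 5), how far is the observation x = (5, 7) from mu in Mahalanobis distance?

Step 1 — centre the observation: (x - mu) = (2, 2).

Step 2 — invert Sigma. det(Sigma) = 18·8 - (-2)² = 140.
  Sigma^{-1} = (1/det) · [[d, -b], [-b, a]] = [[0.0571, 0.0143],
 [0.0143, 0.1286]].

Step 3 — form the quadratic (x - mu)^T · Sigma^{-1} · (x - mu):
  Sigma^{-1} · (x - mu) = (0.1429, 0.2857).
  (x - mu)^T · [Sigma^{-1} · (x - mu)] = (2)·(0.1429) + (2)·(0.2857) = 0.8571.

Step 4 — take square root: d = √(0.8571) ≈ 0.9258.

d(x, mu) = √(0.8571) ≈ 0.9258


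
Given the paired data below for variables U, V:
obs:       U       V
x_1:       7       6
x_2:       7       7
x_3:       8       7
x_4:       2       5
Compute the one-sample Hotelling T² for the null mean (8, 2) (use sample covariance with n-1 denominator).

Step 1 — sample mean vector:
  mean(U) = (7 + 7 + 8 + 2) / 4 = 24/4 = 6
  mean(V) = (6 + 7 + 7 + 5) / 4 = 25/4 = 6.25
  x̄ = (6, 6.25),  deviation x̄ - mu_0 = (6, 6.25) - (8, 2) = (-2, 4.25).

Step 2 — sample covariance matrix, S[i,j] = (1/(n-1)) · Σ_k (x_{k,i} - mean_i) · (x_{k,j} - mean_j), divisor n-1 = 3:
  S[U,U] = ((1)·(1) + (1)·(1) + (2)·(2) + (-4)·(-4)) / 3 = 22/3 = 7.3333
  S[U,V] = ((1)·(-0.25) + (1)·(0.75) + (2)·(0.75) + (-4)·(-1.25)) / 3 = 7/3 = 2.3333
  S[V,V] = ((-0.25)·(-0.25) + (0.75)·(0.75) + (0.75)·(0.75) + (-1.25)·(-1.25)) / 3 = 2.75/3 = 0.9167
  S = [[7.3333, 2.3333],
 [2.3333, 0.9167]].

Step 3 — invert S. det(S) = 7.3333·0.9167 - (2.3333)² = 1.2778.
  S^{-1} = (1/det) · [[d, -b], [-b, a]] = [[0.7174, -1.8261],
 [-1.8261, 5.7391]].

Step 4 — quadratic form (x̄ - mu_0)^T · S^{-1} · (x̄ - mu_0):
  S^{-1} · (x̄ - mu_0) = (-9.1957, 28.0435),
  (x̄ - mu_0)^T · [...] = (-2)·(-9.1957) + (4.25)·(28.0435) = 137.5761.

Step 5 — scale by n: T² = 4 · 137.5761 = 550.3043.

T² ≈ 550.3043


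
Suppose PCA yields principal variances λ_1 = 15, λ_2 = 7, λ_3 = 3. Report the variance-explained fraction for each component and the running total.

Step 1 — total variance = trace(Sigma) = Σ λ_i = 15 + 7 + 3 = 25.

Step 2 — fraction explained by component i = λ_i / Σ λ:
  PC1: 15/25 = 0.6
  PC2: 7/25 = 0.28
  PC3: 3/25 = 0.12

Step 3 — cumulative fraction after k components = (λ_1 + ... + λ_k) / Σ λ:
  k = 1: 15/25 = 0.6
  k = 2: (15 + 7)/25 = 22/25 = 0.88
  k = 3: (15 + 7 + 3)/25 = 25/25 = 1

Summary (fraction, with percent):

explained: PC1 0.6 (60%), PC2 0.28 (28%), PC3 0.12 (12%);  cumulative: 0.6, 0.88, 1


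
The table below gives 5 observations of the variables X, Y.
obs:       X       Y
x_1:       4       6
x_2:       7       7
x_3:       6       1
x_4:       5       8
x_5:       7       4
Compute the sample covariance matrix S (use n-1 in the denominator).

Step 1 — column means:
  mean(X) = (4 + 7 + 6 + 5 + 7) / 5 = 29/5 = 5.8
  mean(Y) = (6 + 7 + 1 + 8 + 4) / 5 = 26/5 = 5.2

Step 2 — sample covariance S[i,j] = (1/(n-1)) · Σ_k (x_{k,i} - mean_i) · (x_{k,j} - mean_j), with n-1 = 4.
  S[X,X] = ((-1.8)·(-1.8) + (1.2)·(1.2) + (0.2)·(0.2) + (-0.8)·(-0.8) + (1.2)·(1.2)) / 4 = 6.8/4 = 1.7
  S[X,Y] = ((-1.8)·(0.8) + (1.2)·(1.8) + (0.2)·(-4.2) + (-0.8)·(2.8) + (1.2)·(-1.2)) / 4 = -3.8/4 = -0.95
  S[Y,Y] = ((0.8)·(0.8) + (1.8)·(1.8) + (-4.2)·(-4.2) + (2.8)·(2.8) + (-1.2)·(-1.2)) / 4 = 30.8/4 = 7.7

S is symmetric (S[j,i] = S[i,j]). Assembling:

S = [[1.7, -0.95],
 [-0.95, 7.7]]


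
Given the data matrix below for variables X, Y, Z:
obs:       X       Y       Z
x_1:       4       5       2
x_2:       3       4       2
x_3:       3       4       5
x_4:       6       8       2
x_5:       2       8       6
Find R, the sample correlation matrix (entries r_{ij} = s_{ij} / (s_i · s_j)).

Step 1 — column means:
  mean(X) = (4 + 3 + 3 + 6 + 2) / 5 = 18/5 = 3.6
  mean(Y) = (5 + 4 + 4 + 8 + 8) / 5 = 29/5 = 5.8
  mean(Z) = (2 + 2 + 5 + 2 + 6) / 5 = 17/5 = 3.4

Step 2 — sample variances and covariances s[i,j] = (1/(n-1)) · Σ_k (x_{k,i} - mean_i) · (x_{k,j} - mean_j), with n-1 = 4:
  s[X,X] = ((0.4)·(0.4) + (-0.6)·(-0.6) + (-0.6)·(-0.6) + (2.4)·(2.4) + (-1.6)·(-1.6)) / 4 = 9.2/4 = 2.3
  s[X,Y] = ((0.4)·(-0.8) + (-0.6)·(-1.8) + (-0.6)·(-1.8) + (2.4)·(2.2) + (-1.6)·(2.2)) / 4 = 3.6/4 = 0.9
  s[X,Z] = ((0.4)·(-1.4) + (-0.6)·(-1.4) + (-0.6)·(1.6) + (2.4)·(-1.4) + (-1.6)·(2.6)) / 4 = -8.2/4 = -2.05
  s[Y,Y] = ((-0.8)·(-0.8) + (-1.8)·(-1.8) + (-1.8)·(-1.8) + (2.2)·(2.2) + (2.2)·(2.2)) / 4 = 16.8/4 = 4.2
  s[Y,Z] = ((-0.8)·(-1.4) + (-1.8)·(-1.4) + (-1.8)·(1.6) + (2.2)·(-1.4) + (2.2)·(2.6)) / 4 = 3.4/4 = 0.85
  s[Z,Z] = ((-1.4)·(-1.4) + (-1.4)·(-1.4) + (1.6)·(1.6) + (-1.4)·(-1.4) + (2.6)·(2.6)) / 4 = 15.2/4 = 3.8
  Sample standard deviations s_i = √(s[i,i]):
  s(X) = √(2.3) = 1.5166
  s(Y) = √(4.2) = 2.0494
  s(Z) = √(3.8) = 1.9494

Step 3 — r_{ij} = s_{ij} / (s_i · s_j):
  r[X,X] = 1 (diagonal).
  r[X,Y] = 0.9 / (1.5166 · 2.0494) = 0.9 / 3.1081 = 0.2896
  r[X,Z] = -2.05 / (1.5166 · 1.9494) = -2.05 / 2.9563 = -0.6934
  r[Y,Y] = 1 (diagonal).
  r[Y,Z] = 0.85 / (2.0494 · 1.9494) = 0.85 / 3.995 = 0.2128
  r[Z,Z] = 1 (diagonal).

R is symmetric with unit diagonal. Assembling:

R = [[1, 0.2896, -0.6934],
 [0.2896, 1, 0.2128],
 [-0.6934, 0.2128, 1]]


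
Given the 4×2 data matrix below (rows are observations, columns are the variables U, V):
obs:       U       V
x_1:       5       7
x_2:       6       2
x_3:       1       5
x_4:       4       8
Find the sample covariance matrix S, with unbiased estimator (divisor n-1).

Step 1 — column means:
  mean(U) = (5 + 6 + 1 + 4) / 4 = 16/4 = 4
  mean(V) = (7 + 2 + 5 + 8) / 4 = 22/4 = 5.5

Step 2 — sample covariance S[i,j] = (1/(n-1)) · Σ_k (x_{k,i} - mean_i) · (x_{k,j} - mean_j), with n-1 = 3.
  S[U,U] = ((1)·(1) + (2)·(2) + (-3)·(-3) + (0)·(0)) / 3 = 14/3 = 4.6667
  S[U,V] = ((1)·(1.5) + (2)·(-3.5) + (-3)·(-0.5) + (0)·(2.5)) / 3 = -4/3 = -1.3333
  S[V,V] = ((1.5)·(1.5) + (-3.5)·(-3.5) + (-0.5)·(-0.5) + (2.5)·(2.5)) / 3 = 21/3 = 7

S is symmetric (S[j,i] = S[i,j]). Assembling:

S = [[4.6667, -1.3333],
 [-1.3333, 7]]


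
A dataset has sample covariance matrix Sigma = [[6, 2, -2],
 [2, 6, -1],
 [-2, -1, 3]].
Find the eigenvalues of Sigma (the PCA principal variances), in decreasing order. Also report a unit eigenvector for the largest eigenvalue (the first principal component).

Step 1 — characteristic polynomial p(λ) = det(λI - Sigma) = λ³ - tr·λ² + c_1·λ - det, where tr = trace, c_1 = sum of the principal 2×2 minors, det = det(Sigma):
  tr = 6 + 6 + 3 = 15,
  c_1 = (6·6 - (2)²) + (6·3 - (-2)²) + (6·3 - (-1)²) = 32 + 14 + 17 = 63,
  det = 6·(6·3 - (-1)²) - (2)·((2)·3 - (-1)·(-2)) + (-2)·((2)·(-1) - 6·(-2)) = 6·(17) - (2)·(4) + (-2)·(10) = 74.
  So p(λ) = λ³ - 15λ² + 63λ - 74.
Step 2 — look for an integer root (rational root theorem: any rational root is an integer divisor of 74). Testing λ = 2:
  p(2) = 8 - 60 + 126 - 74 = 0  ✓
  Dividing out (λ - 2): p(λ) = (λ - 2)(λ² - 13λ + 37).
Step 3 — remaining eigenvalues from the quadratic λ² - 13λ + 37 = 0:
  Δ = 13² - 4·37 = 169 - 148 = 21,  λ = (13 ± √21)/2 = (13 ± 4.5826)/2 ≈ 8.7913 or 4.2087.
  Sorted: λ_1 = 8.7913,  λ_2 = 4.2087,  λ_3 = 2  (check: sum = 15 = tr ✓).

Step 4 — unit eigenvector for λ_1 ≈ 8.7913: v spans the null space of (Sigma - λ_1 I), whose rows are
  r_1 = (-2.7913, 2, -2),  r_2 = (2, -2.7913, -1),  r_3 = (-2, -1, -5.7913).
  v is orthogonal to every row, so take v ∝ r_1 × r_2 = ((2)·(-1) - (-2)·(-2.7913), (-2)·(2) - (-2.7913)·(-1), (-2.7913)·(-2.7913) - (2)·(2)) ≈ (-7.5826, -6.7913, 3.7913).
  Rescale (multiply by -1 so the first nonzero entry is positive): u = (7.5826, 6.7913, -3.7913).
  ||u|| = √((7.5826)² + (6.7913)² + (-3.7913)²) = √(117.9909) ≈ 10.8624,  v_1 = u/||u|| ≈ (0.6981, 0.6252, -0.349) (||v_1|| = 1).

λ_1 = 8.7913,  λ_2 = 4.2087,  λ_3 = 2;  v_1 ≈ (0.6981, 0.6252, -0.349)


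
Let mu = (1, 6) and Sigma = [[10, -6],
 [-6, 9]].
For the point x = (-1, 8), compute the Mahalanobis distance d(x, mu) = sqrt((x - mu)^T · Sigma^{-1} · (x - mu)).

Step 1 — centre the observation: (x - mu) = (-2, 2).

Step 2 — invert Sigma. det(Sigma) = 10·9 - (-6)² = 54.
  Sigma^{-1} = (1/det) · [[d, -b], [-b, a]] = [[0.1667, 0.1111],
 [0.1111, 0.1852]].

Step 3 — form the quadratic (x - mu)^T · Sigma^{-1} · (x - mu):
  Sigma^{-1} · (x - mu) = (-0.1111, 0.1481).
  (x - mu)^T · [Sigma^{-1} · (x - mu)] = (-2)·(-0.1111) + (2)·(0.1481) = 0.5185.

Step 4 — take square root: d = √(0.5185) ≈ 0.7201.

d(x, mu) = √(0.5185) ≈ 0.7201


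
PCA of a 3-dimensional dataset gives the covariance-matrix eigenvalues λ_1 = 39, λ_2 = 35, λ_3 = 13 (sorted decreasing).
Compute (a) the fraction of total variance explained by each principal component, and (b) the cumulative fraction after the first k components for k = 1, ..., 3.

Step 1 — total variance = trace(Sigma) = Σ λ_i = 39 + 35 + 13 = 87.

Step 2 — fraction explained by component i = λ_i / Σ λ:
  PC1: 39/87 = 0.4483
  PC2: 35/87 = 0.4023
  PC3: 13/87 = 0.1494

Step 3 — cumulative fraction after k components = (λ_1 + ... + λ_k) / Σ λ:
  k = 1: 39/87 = 0.4483
  k = 2: (39 + 35)/87 = 74/87 = 0.8506
  k = 3: (39 + 35 + 13)/87 = 87/87 = 1

Summary (fraction, with percent):

explained: PC1 0.4483 (44.83%), PC2 0.4023 (40.23%), PC3 0.1494 (14.94%);  cumulative: 0.4483, 0.8506, 1


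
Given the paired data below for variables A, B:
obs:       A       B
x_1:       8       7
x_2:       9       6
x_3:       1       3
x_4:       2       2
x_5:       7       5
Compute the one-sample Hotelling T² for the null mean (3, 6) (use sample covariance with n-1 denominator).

Step 1 — sample mean vector:
  mean(A) = (8 + 9 + 1 + 2 + 7) / 5 = 27/5 = 5.4
  mean(B) = (7 + 6 + 3 + 2 + 5) / 5 = 23/5 = 4.6
  x̄ = (5.4, 4.6),  deviation x̄ - mu_0 = (5.4, 4.6) - (3, 6) = (2.4, -1.4).

Step 2 — sample covariance matrix, S[i,j] = (1/(n-1)) · Σ_k (x_{k,i} - mean_i) · (x_{k,j} - mean_j), divisor n-1 = 4:
  S[A,A] = ((2.6)·(2.6) + (3.6)·(3.6) + (-4.4)·(-4.4) + (-3.4)·(-3.4) + (1.6)·(1.6)) / 4 = 53.2/4 = 13.3
  S[A,B] = ((2.6)·(2.4) + (3.6)·(1.4) + (-4.4)·(-1.6) + (-3.4)·(-2.6) + (1.6)·(0.4)) / 4 = 27.8/4 = 6.95
  S[B,B] = ((2.4)·(2.4) + (1.4)·(1.4) + (-1.6)·(-1.6) + (-2.6)·(-2.6) + (0.4)·(0.4)) / 4 = 17.2/4 = 4.3
  S = [[13.3, 6.95],
 [6.95, 4.3]].

Step 3 — invert S. det(S) = 13.3·4.3 - (6.95)² = 8.8875.
  S^{-1} = (1/det) · [[d, -b], [-b, a]] = [[0.4838, -0.782],
 [-0.782, 1.4965]].

Step 4 — quadratic form (x̄ - mu_0)^T · S^{-1} · (x̄ - mu_0):
  S^{-1} · (x̄ - mu_0) = (2.256, -3.9719),
  (x̄ - mu_0)^T · [...] = (2.4)·(2.256) + (-1.4)·(-3.9719) = 10.975.

Step 5 — scale by n: T² = 5 · 10.975 = 54.8748.

T² ≈ 54.8748
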